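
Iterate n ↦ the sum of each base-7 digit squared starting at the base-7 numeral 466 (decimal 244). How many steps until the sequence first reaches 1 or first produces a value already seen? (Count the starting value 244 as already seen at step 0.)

244 = (4,6,6)_7 → 88
88 = (1,5,4)_7 → 42
42 = (6,0)_7 → 36
36 = (5,1)_7 → 26
26 = (3,5)_7 → 34
34 = (4,6)_7 → 52
52 = (1,0,3)_7 → 10
10 = (1,3)_7 → 10  — 10 repeats.
That took 8 steps.

8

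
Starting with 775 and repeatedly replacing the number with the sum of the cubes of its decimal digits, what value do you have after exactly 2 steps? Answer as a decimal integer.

514

775 → 811
811 → 514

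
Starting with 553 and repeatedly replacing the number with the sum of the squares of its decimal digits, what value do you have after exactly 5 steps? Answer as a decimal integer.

553 → 5² + 5² + 3² = 59
59 → 5² + 9² = 106
106 → 1² + 0² + 6² = 37
37 → 3² + 7² = 58
58 → 5² + 8² = 89

89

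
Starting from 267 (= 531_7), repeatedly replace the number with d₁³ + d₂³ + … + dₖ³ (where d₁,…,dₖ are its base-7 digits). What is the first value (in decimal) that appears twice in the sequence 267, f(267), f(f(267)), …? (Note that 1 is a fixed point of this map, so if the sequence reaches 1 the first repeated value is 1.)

267 = (5,3,1)_7 → 5³ + 3³ + 1³ = 125 + 27 + 1 = 153
153 = (3,0,6)_7 → 3³ + 0³ + 6³ = 27 + 0 + 216 = 243
243 = (4,6,5)_7 → 4³ + 6³ + 5³ = 64 + 216 + 125 = 405
405 = (1,1,1,6)_7 → 1³ + 1³ + 1³ + 6³ = 1 + 1 + 1 + 216 = 219
219 = (4,3,2)_7 → 4³ + 3³ + 2³ = 64 + 27 + 8 = 99
99 = (2,0,1)_7 → 2³ + 0³ + 1³ = 8 + 0 + 1 = 9
9 = (1,2)_7 → 1³ + 2³ = 1 + 8 = 9  — 9 already appeared earlier.

9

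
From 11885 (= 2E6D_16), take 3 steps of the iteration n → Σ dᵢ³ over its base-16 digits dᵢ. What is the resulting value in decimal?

5453

11885 = (2,14,6,13)_16 → 2³ + 14³ + 6³ + 13³ = 5165
5165 = (1,4,2,13)_16 → 1³ + 4³ + 2³ + 13³ = 2270
2270 = (8,13,14)_16 → 8³ + 13³ + 14³ = 5453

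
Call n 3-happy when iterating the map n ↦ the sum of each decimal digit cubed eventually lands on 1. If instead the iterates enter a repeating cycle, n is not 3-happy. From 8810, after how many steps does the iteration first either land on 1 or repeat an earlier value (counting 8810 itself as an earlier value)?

7

8810 → 8³ + 8³ + 1³ + 0³ = 512 + 512 + 1 + 0 = 1025
1025 → 1³ + 0³ + 2³ + 5³ = 1 + 0 + 8 + 125 = 134
134 → 1³ + 3³ + 4³ = 1 + 27 + 64 = 92
92 → 9³ + 2³ = 729 + 8 = 737
737 → 7³ + 3³ + 7³ = 343 + 27 + 343 = 713
713 → 7³ + 1³ + 3³ = 343 + 1 + 27 = 371
371 → 3³ + 7³ + 1³ = 27 + 343 + 1 = 371  — 371 repeats.
That took 7 steps.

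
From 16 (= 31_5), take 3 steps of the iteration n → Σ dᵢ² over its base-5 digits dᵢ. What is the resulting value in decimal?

16 = (3,1)_5 → 10
10 = (2,0)_5 → 4
4 = (4)_5 → 16

16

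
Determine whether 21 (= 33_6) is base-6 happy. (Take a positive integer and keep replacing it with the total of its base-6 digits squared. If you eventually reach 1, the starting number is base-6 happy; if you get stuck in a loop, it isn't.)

not base-6 happy

21 = (3,3)_6 → 3² + 3² = 9 + 9 = 18
18 = (3,0)_6 → 3² + 0² = 9 + 0 = 9
9 = (1,3)_6 → 1² + 3² = 1 + 9 = 10
10 = (1,4)_6 → 1² + 4² = 1 + 16 = 17
17 = (2,5)_6 → 2² + 5² = 4 + 25 = 29
29 = (4,5)_6 → 4² + 5² = 16 + 25 = 41
41 = (1,0,5)_6 → 1² + 0² + 5² = 1 + 0 + 25 = 26
26 = (4,2)_6 → 4² + 2² = 16 + 4 = 20
20 = (3,2)_6 → 3² + 2² = 9 + 4 = 13
13 = (2,1)_6 → 2² + 1² = 4 + 1 = 5
5 = (5)_6 → 5² = 25
25 = (4,1)_6 → 4² + 1² = 16 + 1 = 17  — 17 already seen; the sequence cycles without reaching 1.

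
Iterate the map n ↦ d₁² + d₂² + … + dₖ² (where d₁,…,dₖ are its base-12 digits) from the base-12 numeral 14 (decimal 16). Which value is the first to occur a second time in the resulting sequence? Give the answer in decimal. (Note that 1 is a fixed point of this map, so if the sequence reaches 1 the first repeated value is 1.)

26

16 = (1,4)_12 → 1² + 4² = 17
17 = (1,5)_12 → 1² + 5² = 26
26 = (2,2)_12 → 2² + 2² = 8
8 = (8)_12 → 8² = 64
64 = (5,4)_12 → 5² + 4² = 41
41 = (3,5)_12 → 3² + 5² = 34
34 = (2,10)_12 → 2² + 10² = 104
104 = (8,8)_12 → 8² + 8² = 128
128 = (10,8)_12 → 10² + 8² = 164
164 = (1,1,8)_12 → 1² + 1² + 8² = 66
66 = (5,6)_12 → 5² + 6² = 61
61 = (5,1)_12 → 5² + 1² = 26  — 26 already appeared earlier.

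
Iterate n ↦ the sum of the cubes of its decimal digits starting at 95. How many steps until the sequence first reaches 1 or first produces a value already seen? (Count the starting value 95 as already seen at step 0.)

11

95 → 9³ + 5³ = 729 + 125 = 854
854 → 8³ + 5³ + 4³ = 512 + 125 + 64 = 701
701 → 7³ + 0³ + 1³ = 343 + 0 + 1 = 344
344 → 3³ + 4³ + 4³ = 27 + 64 + 64 = 155
155 → 1³ + 5³ + 5³ = 1 + 125 + 125 = 251
251 → 2³ + 5³ + 1³ = 8 + 125 + 1 = 134
134 → 1³ + 3³ + 4³ = 1 + 27 + 64 = 92
92 → 9³ + 2³ = 729 + 8 = 737
737 → 7³ + 3³ + 7³ = 343 + 27 + 343 = 713
713 → 7³ + 1³ + 3³ = 343 + 1 + 27 = 371
371 → 3³ + 7³ + 1³ = 27 + 343 + 1 = 371  — 371 repeats.
That took 11 steps.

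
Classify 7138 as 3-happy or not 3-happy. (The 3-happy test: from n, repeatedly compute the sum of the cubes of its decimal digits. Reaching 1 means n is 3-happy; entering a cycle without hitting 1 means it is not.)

7138 → 7³ + 1³ + 3³ + 8³ = 343 + 1 + 27 + 512 = 883
883 → 8³ + 8³ + 3³ = 512 + 512 + 27 = 1051
1051 → 1³ + 0³ + 5³ + 1³ = 1 + 0 + 125 + 1 = 127
127 → 1³ + 2³ + 7³ = 1 + 8 + 343 = 352
352 → 3³ + 5³ + 2³ = 27 + 125 + 8 = 160
160 → 1³ + 6³ + 0³ = 1 + 216 + 0 = 217
217 → 2³ + 1³ + 7³ = 8 + 1 + 343 = 352  — 352 already seen; the sequence cycles without reaching 1.

not 3-happy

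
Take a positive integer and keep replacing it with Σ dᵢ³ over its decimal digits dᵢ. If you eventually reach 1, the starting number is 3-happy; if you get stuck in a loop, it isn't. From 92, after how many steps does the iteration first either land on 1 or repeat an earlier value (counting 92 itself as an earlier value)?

4

92 → 9³ + 2³ = 729 + 8 = 737
737 → 7³ + 3³ + 7³ = 343 + 27 + 343 = 713
713 → 7³ + 1³ + 3³ = 343 + 1 + 27 = 371
371 → 3³ + 7³ + 1³ = 27 + 343 + 1 = 371  — 371 repeats.
That took 4 steps.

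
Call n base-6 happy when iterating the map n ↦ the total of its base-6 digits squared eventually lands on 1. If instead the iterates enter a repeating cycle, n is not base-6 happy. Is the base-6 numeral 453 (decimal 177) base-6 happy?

not base-6 happy

177 = (4,5,3)_6 → 4² + 5² + 3² = 16 + 25 + 9 = 50
50 = (1,2,2)_6 → 1² + 2² + 2² = 1 + 4 + 4 = 9
9 = (1,3)_6 → 1² + 3² = 1 + 9 = 10
10 = (1,4)_6 → 1² + 4² = 1 + 16 = 17
17 = (2,5)_6 → 2² + 5² = 4 + 25 = 29
29 = (4,5)_6 → 4² + 5² = 16 + 25 = 41
41 = (1,0,5)_6 → 1² + 0² + 5² = 1 + 0 + 25 = 26
26 = (4,2)_6 → 4² + 2² = 16 + 4 = 20
20 = (3,2)_6 → 3² + 2² = 9 + 4 = 13
13 = (2,1)_6 → 2² + 1² = 4 + 1 = 5
5 = (5)_6 → 5² = 25
25 = (4,1)_6 → 4² + 1² = 16 + 1 = 17  — 17 already seen; the sequence cycles without reaching 1.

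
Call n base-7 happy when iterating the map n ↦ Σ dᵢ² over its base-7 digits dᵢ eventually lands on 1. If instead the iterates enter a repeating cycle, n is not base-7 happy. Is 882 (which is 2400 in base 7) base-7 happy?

not base-7 happy

882 = (2,4,0,0)_7 → 20
20 = (2,6)_7 → 40
40 = (5,5)_7 → 50
50 = (1,0,1)_7 → 2
2 = (2)_7 → 4
4 = (4)_7 → 16
16 = (2,2)_7 → 8
8 = (1,1)_7 → 2  — 2 already seen; the sequence cycles without reaching 1.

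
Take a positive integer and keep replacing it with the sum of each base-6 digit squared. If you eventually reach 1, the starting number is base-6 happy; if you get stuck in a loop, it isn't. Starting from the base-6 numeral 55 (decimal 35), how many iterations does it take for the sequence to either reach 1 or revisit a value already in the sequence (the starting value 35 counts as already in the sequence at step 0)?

35 = (5,5)_6 → 5² + 5² = 25 + 25 = 50
50 = (1,2,2)_6 → 1² + 2² + 2² = 1 + 4 + 4 = 9
9 = (1,3)_6 → 1² + 3² = 1 + 9 = 10
10 = (1,4)_6 → 1² + 4² = 1 + 16 = 17
17 = (2,5)_6 → 2² + 5² = 4 + 25 = 29
29 = (4,5)_6 → 4² + 5² = 16 + 25 = 41
41 = (1,0,5)_6 → 1² + 0² + 5² = 1 + 0 + 25 = 26
26 = (4,2)_6 → 4² + 2² = 16 + 4 = 20
20 = (3,2)_6 → 3² + 2² = 9 + 4 = 13
13 = (2,1)_6 → 2² + 1² = 4 + 1 = 5
5 = (5)_6 → 5² = 25
25 = (4,1)_6 → 4² + 1² = 16 + 1 = 17  — 17 repeats.
That took 12 steps.

12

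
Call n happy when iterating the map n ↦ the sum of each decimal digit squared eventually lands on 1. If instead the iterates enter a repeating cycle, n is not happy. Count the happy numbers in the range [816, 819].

816: 816 → 101 → 2 → 4 → 16 → 37 → 58 → 89 → 145 → 42 → 20 → 4  (repeats 4)
817: 817 → 114 → 18 → 65 → 61 → 37 → 58 → 89 → 145 → 42 → 20 → 4 → 16 → 37  (repeats 37)
818: 818 → 129 → 86 → 100 → 1  (reaches 1)
819: 819 → 146 → 53 → 34 → 25 → 29 → 85 → 89 → 145 → 42 → 20 → 4 → 16 → 37 → 58 → 89  (repeats 89)
happy: 818

1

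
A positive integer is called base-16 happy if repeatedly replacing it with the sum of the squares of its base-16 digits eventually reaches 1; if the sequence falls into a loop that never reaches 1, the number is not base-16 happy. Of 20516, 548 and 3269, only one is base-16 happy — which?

548

20516: 20516 → 45 → 173 → 269 → 170 → 200 → 208 → 169 → 181 → 146 → 85 → 50 → 13 → 169  — repeats 169 (not base-16 happy)
548: 548 → 24 → 65 → 17 → 2 → 4 → 16 → 1  — reaches 1 (base-16 happy)
3269: 3269 → 313 → 91 → 146 → 85 → 50 → 13 → 169 → 181 → 146  — repeats 146 (not base-16 happy)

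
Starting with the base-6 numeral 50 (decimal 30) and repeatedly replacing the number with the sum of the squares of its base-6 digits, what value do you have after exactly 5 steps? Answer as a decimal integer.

26

30 = (5,0)_6 → 5² + 0² = 25
25 = (4,1)_6 → 4² + 1² = 17
17 = (2,5)_6 → 2² + 5² = 29
29 = (4,5)_6 → 4² + 5² = 41
41 = (1,0,5)_6 → 1² + 0² + 5² = 26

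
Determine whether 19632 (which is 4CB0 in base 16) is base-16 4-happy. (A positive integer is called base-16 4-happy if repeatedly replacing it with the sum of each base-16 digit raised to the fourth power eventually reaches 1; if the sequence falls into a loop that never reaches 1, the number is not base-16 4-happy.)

19632 = (4,12,11,0)_16 → 4⁴ + 12⁴ + 11⁴ + 0⁴ = 256 + 20736 + 14641 + 0 = 35633
35633 = (8,11,3,1)_16 → 8⁴ + 11⁴ + 3⁴ + 1⁴ = 4096 + 14641 + 81 + 1 = 18819
18819 = (4,9,8,3)_16 → 4⁴ + 9⁴ + 8⁴ + 3⁴ = 256 + 6561 + 4096 + 81 = 10994
10994 = (2,10,15,2)_16 → 2⁴ + 10⁴ + 15⁴ + 2⁴ = 16 + 10000 + 50625 + 16 = 60657
60657 = (14,12,15,1)_16 → 14⁴ + 12⁴ + 15⁴ + 1⁴ = 38416 + 20736 + 50625 + 1 = 109778
109778 = (1,10,12,13,2)_16 → 1⁴ + 10⁴ + 12⁴ + 13⁴ + 2⁴ = 1 + 10000 + 20736 + 28561 + 16 = 59314
59314 = (14,7,11,2)_16 → 14⁴ + 7⁴ + 11⁴ + 2⁴ = 38416 + 2401 + 14641 + 16 = 55474
55474 = (13,8,11,2)_16 → 13⁴ + 8⁴ + 11⁴ + 2⁴ = 28561 + 4096 + 14641 + 16 = 47314
47314 = (11,8,13,2)_16 → 11⁴ + 8⁴ + 13⁴ + 2⁴ = 14641 + 4096 + 28561 + 16 = 47314  — 47314 already seen; the sequence cycles without reaching 1.

not base-16 4-happy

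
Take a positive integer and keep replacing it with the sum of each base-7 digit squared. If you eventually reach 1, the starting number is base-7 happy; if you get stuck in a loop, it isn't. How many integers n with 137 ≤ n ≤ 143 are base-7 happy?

137: 137 → 45 → 45  (repeats 45)
138: 138 → 54 → 26 → 34 → 52 → 10 → 10  (repeats 10)
139: 139 → 65 → 9 → 5 → 25 → 25  (repeats 25)
140: 140 → 40 → 50 → 2 → 4 → 16 → 8 → 2  (repeats 2)
141: 141 → 41 → 61 → 27 → 45 → 45  (repeats 45)
142: 142 → 44 → 40 → 50 → 2 → 4 → 16 → 8 → 2  (repeats 2)
143: 143 → 49 → 1  (reaches 1)
base-7 happy: 143

1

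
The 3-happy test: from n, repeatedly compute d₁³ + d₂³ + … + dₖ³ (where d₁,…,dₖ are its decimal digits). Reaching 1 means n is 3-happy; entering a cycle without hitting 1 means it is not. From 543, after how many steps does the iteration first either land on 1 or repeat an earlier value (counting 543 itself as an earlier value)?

11

543 → 5³ + 4³ + 3³ = 216
216 → 2³ + 1³ + 6³ = 225
225 → 2³ + 2³ + 5³ = 141
141 → 1³ + 4³ + 1³ = 66
66 → 6³ + 6³ = 432
432 → 4³ + 3³ + 2³ = 99
99 → 9³ + 9³ = 1458
1458 → 1³ + 4³ + 5³ + 8³ = 702
702 → 7³ + 0³ + 2³ = 351
351 → 3³ + 5³ + 1³ = 153
153 → 1³ + 5³ + 3³ = 153  — 153 repeats.
That took 11 steps.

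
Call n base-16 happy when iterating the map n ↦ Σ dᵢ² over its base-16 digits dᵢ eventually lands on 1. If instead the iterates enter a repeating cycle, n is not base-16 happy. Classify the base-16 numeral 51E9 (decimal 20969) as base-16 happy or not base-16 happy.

20969 = (5,1,14,9)_16 → 303
303 = (1,2,15)_16 → 230
230 = (14,6)_16 → 232
232 = (14,8)_16 → 260
260 = (1,0,4)_16 → 17
17 = (1,1)_16 → 2
2 = (2)_16 → 4
4 = (4)_16 → 16
16 = (1,0)_16 → 1  — reached 1.

base-16 happy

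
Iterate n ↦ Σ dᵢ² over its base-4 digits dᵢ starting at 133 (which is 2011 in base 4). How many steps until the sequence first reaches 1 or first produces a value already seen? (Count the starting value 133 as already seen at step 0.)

5

133 = (2,0,1,1)_4 → 2² + 0² + 1² + 1² = 4 + 0 + 1 + 1 = 6
6 = (1,2)_4 → 1² + 2² = 1 + 4 = 5
5 = (1,1)_4 → 1² + 1² = 1 + 1 = 2
2 = (2)_4 → 2² = 4
4 = (1,0)_4 → 1² + 0² = 1 + 0 = 1  — reached 1.
That took 5 steps.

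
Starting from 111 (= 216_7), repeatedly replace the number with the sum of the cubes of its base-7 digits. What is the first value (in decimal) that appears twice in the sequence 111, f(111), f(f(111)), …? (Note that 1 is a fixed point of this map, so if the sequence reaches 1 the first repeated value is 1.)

9

111 = (2,1,6)_7 → 2³ + 1³ + 6³ = 225
225 = (4,4,1)_7 → 4³ + 4³ + 1³ = 129
129 = (2,4,3)_7 → 2³ + 4³ + 3³ = 99
99 = (2,0,1)_7 → 2³ + 0³ + 1³ = 9
9 = (1,2)_7 → 1³ + 2³ = 9  — 9 already appeared earlier.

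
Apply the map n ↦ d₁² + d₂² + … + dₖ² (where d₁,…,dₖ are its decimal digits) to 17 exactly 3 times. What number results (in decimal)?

29

17 → 1² + 7² = 1 + 49 = 50
50 → 5² + 0² = 25 + 0 = 25
25 → 2² + 5² = 4 + 25 = 29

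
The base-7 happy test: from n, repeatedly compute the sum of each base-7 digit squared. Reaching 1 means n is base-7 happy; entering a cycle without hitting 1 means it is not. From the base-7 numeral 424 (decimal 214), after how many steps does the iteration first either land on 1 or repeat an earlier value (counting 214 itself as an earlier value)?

6

214 = (4,2,4)_7 → 4² + 2² + 4² = 16 + 4 + 16 = 36
36 = (5,1)_7 → 5² + 1² = 25 + 1 = 26
26 = (3,5)_7 → 3² + 5² = 9 + 25 = 34
34 = (4,6)_7 → 4² + 6² = 16 + 36 = 52
52 = (1,0,3)_7 → 1² + 0² + 3² = 1 + 0 + 9 = 10
10 = (1,3)_7 → 1² + 3² = 1 + 9 = 10  — 10 repeats.
That took 6 steps.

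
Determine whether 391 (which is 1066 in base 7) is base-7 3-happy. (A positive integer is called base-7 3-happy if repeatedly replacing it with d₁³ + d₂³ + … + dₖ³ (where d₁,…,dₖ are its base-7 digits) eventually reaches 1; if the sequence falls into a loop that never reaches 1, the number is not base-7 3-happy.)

base-7 3-happy

391 = (1,0,6,6)_7 → 1³ + 0³ + 6³ + 6³ = 433
433 = (1,1,5,6)_7 → 1³ + 1³ + 5³ + 6³ = 343
343 = (1,0,0,0)_7 → 1³ + 0³ + 0³ + 0³ = 1  — reached 1.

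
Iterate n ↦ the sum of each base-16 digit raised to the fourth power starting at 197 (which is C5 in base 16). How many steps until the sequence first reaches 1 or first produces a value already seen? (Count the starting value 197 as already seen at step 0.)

9

197 = (12,5)_16 → 21361
21361 = (5,3,7,1)_16 → 3108
3108 = (12,2,4)_16 → 21008
21008 = (5,2,1,0)_16 → 642
642 = (2,8,2)_16 → 4128
4128 = (1,0,2,0)_16 → 17
17 = (1,1)_16 → 2
2 = (2)_16 → 16
16 = (1,0)_16 → 1  — reached 1.
That took 9 steps.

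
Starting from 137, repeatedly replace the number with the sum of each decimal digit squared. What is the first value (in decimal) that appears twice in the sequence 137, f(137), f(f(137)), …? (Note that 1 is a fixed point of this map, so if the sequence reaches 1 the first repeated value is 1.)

37

137 → 1² + 3² + 7² = 1 + 9 + 49 = 59
59 → 5² + 9² = 25 + 81 = 106
106 → 1² + 0² + 6² = 1 + 0 + 36 = 37
37 → 3² + 7² = 9 + 49 = 58
58 → 5² + 8² = 25 + 64 = 89
89 → 8² + 9² = 64 + 81 = 145
145 → 1² + 4² + 5² = 1 + 16 + 25 = 42
42 → 4² + 2² = 16 + 4 = 20
20 → 2² + 0² = 4 + 0 = 4
4 → 4² = 16
16 → 1² + 6² = 1 + 36 = 37  — 37 already appeared earlier.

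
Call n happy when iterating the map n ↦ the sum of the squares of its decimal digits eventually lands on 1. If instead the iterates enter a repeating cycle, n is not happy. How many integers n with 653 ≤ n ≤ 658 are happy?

3

653: 653 → 70 → 49 → 97 → 130 → 10 → 1  (reaches 1)
654: 654 → 77 → 98 → 145 → 42 → 20 → 4 → 16 → 37 → 58 → 89 → 145  (repeats 145)
655: 655 → 86 → 100 → 1  (reaches 1)
656: 656 → 97 → 130 → 10 → 1  (reaches 1)
657: 657 → 110 → 2 → 4 → 16 → 37 → 58 → 89 → 145 → 42 → 20 → 4  (repeats 4)
658: 658 → 125 → 30 → 9 → 81 → 65 → 61 → 37 → 58 → 89 → 145 → 42 → 20 → 4 → 16 → 37  (repeats 37)
happy: 653, 655, 656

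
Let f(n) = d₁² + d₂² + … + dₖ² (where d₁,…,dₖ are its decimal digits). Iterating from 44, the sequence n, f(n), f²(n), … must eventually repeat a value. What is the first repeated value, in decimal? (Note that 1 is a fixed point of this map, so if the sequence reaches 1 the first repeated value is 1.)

1

44 → 4² + 4² = 16 + 16 = 32
32 → 3² + 2² = 9 + 4 = 13
13 → 1² + 3² = 1 + 9 = 10
10 → 1² + 0² = 1 + 0 = 1  — reached the fixed point 1.
1 → 1, so 1 is the first repeated value.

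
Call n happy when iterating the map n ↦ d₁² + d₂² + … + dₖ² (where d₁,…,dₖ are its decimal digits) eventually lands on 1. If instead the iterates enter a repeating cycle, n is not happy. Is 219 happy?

219 → 86
86 → 100
100 → 1  — reached 1.

happy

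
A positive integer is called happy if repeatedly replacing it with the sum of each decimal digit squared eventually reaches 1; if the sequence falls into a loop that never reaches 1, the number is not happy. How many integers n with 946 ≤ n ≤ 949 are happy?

946: 946 → 133 → 19 → 82 → 68 → 100 → 1  — happy
947: 947 → 146 → 53 → 34 → 25 → 29 → 85 → 89 → 145 → 42 → 20 → 4 → 16 → 37 → 58 → 89  — not happy
948: 948 → 161 → 38 → 73 → 58 → 89 → 145 → 42 → 20 → 4 → 16 → 37 → 58  — not happy
949: 949 → 178 → 114 → 18 → 65 → 61 → 37 → 58 → 89 → 145 → 42 → 20 → 4 → 16 → 37  — not happy
happy: 946

1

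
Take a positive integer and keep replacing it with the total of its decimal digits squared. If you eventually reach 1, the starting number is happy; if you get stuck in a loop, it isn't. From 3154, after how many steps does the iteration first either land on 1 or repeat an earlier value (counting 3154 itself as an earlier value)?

12

3154 → 3² + 1² + 5² + 4² = 51
51 → 5² + 1² = 26
26 → 2² + 6² = 40
40 → 4² + 0² = 16
16 → 1² + 6² = 37
37 → 3² + 7² = 58
58 → 5² + 8² = 89
89 → 8² + 9² = 145
145 → 1² + 4² + 5² = 42
42 → 4² + 2² = 20
20 → 2² + 0² = 4
4 → 4² = 16  — 16 repeats.
That took 12 steps.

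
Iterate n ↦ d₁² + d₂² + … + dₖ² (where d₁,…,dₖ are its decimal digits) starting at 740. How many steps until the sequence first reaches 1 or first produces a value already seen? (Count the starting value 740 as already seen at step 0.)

740 → 7² + 4² + 0² = 49 + 16 + 0 = 65
65 → 6² + 5² = 36 + 25 = 61
61 → 6² + 1² = 36 + 1 = 37
37 → 3² + 7² = 9 + 49 = 58
58 → 5² + 8² = 25 + 64 = 89
89 → 8² + 9² = 64 + 81 = 145
145 → 1² + 4² + 5² = 1 + 16 + 25 = 42
42 → 4² + 2² = 16 + 4 = 20
20 → 2² + 0² = 4 + 0 = 4
4 → 4² = 16
16 → 1² + 6² = 1 + 36 = 37  — 37 repeats.
That took 11 steps.

11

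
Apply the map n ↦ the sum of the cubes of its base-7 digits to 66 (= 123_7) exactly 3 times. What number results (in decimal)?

66 = (1,2,3)_7 → 1³ + 2³ + 3³ = 1 + 8 + 27 = 36
36 = (5,1)_7 → 5³ + 1³ = 125 + 1 = 126
126 = (2,4,0)_7 → 2³ + 4³ + 0³ = 8 + 64 + 0 = 72

72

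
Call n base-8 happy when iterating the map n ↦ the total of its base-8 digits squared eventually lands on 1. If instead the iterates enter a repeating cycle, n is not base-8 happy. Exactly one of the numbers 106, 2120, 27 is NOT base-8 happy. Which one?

106: 106 → 30 → 45 → 50 → 40 → 25 → 10 → 5 → 25  — repeats 25 (not base-8 happy)
2120: 2120 → 18 → 8 → 1  — reaches 1 (base-8 happy)
27: 27 → 18 → 8 → 1  — reaches 1 (base-8 happy)

106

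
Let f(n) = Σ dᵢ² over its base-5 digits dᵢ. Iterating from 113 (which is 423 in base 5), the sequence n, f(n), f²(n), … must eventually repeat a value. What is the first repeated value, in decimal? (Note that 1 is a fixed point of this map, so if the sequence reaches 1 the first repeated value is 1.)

13

113 = (4,2,3)_5 → 4² + 2² + 3² = 16 + 4 + 9 = 29
29 = (1,0,4)_5 → 1² + 0² + 4² = 1 + 0 + 16 = 17
17 = (3,2)_5 → 3² + 2² = 9 + 4 = 13
13 = (2,3)_5 → 2² + 3² = 4 + 9 = 13  — 13 already appeared earlier.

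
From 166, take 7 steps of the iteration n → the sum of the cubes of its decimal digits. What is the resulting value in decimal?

166 → 1³ + 6³ + 6³ = 1 + 216 + 216 = 433
433 → 4³ + 3³ + 3³ = 64 + 27 + 27 = 118
118 → 1³ + 1³ + 8³ = 1 + 1 + 512 = 514
514 → 5³ + 1³ + 4³ = 125 + 1 + 64 = 190
190 → 1³ + 9³ + 0³ = 1 + 729 + 0 = 730
730 → 7³ + 3³ + 0³ = 343 + 27 + 0 = 370
370 → 3³ + 7³ + 0³ = 27 + 343 + 0 = 370

370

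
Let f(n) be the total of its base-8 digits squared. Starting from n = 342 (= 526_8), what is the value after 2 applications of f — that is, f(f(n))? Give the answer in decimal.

2

342 = (5,2,6)_8 → 65
65 = (1,0,1)_8 → 2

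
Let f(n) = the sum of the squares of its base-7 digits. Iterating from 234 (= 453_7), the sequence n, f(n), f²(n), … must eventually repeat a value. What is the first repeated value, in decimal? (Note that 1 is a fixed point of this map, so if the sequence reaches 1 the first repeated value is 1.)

2

234 = (4,5,3)_7 → 4² + 5² + 3² = 16 + 25 + 9 = 50
50 = (1,0,1)_7 → 1² + 0² + 1² = 1 + 0 + 1 = 2
2 = (2)_7 → 2² = 4
4 = (4)_7 → 4² = 16
16 = (2,2)_7 → 2² + 2² = 4 + 4 = 8
8 = (1,1)_7 → 1² + 1² = 1 + 1 = 2  — 2 already appeared earlier.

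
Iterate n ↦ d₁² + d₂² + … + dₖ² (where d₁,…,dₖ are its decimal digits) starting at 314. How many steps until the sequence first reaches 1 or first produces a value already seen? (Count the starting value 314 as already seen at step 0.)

314 → 26
26 → 40
40 → 16
16 → 37
37 → 58
58 → 89
89 → 145
145 → 42
42 → 20
20 → 4
4 → 16  — 16 repeats.
That took 11 steps.

11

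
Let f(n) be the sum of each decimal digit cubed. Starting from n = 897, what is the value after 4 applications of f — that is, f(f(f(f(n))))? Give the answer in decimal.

897 → 1584
1584 → 702
702 → 351
351 → 153

153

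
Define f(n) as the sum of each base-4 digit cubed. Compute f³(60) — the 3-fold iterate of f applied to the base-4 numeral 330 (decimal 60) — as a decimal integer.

9

60 = (3,3,0)_4 → 3³ + 3³ + 0³ = 27 + 27 + 0 = 54
54 = (3,1,2)_4 → 3³ + 1³ + 2³ = 27 + 1 + 8 = 36
36 = (2,1,0)_4 → 2³ + 1³ + 0³ = 8 + 1 + 0 = 9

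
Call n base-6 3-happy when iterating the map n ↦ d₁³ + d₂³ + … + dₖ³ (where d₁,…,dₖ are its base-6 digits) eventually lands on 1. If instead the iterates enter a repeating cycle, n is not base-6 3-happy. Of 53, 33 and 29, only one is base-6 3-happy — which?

29

53: 53 → 134 → 99 → 99  — repeats 99 (not base-6 3-happy)
33: 33 → 152 → 73 → 9 → 28 → 128 → 62 → 73  — repeats 73 (not base-6 3-happy)
29: 29 → 189 → 153 → 92 → 43 → 3 → 27 → 91 → 36 → 1  — reaches 1 (base-6 3-happy)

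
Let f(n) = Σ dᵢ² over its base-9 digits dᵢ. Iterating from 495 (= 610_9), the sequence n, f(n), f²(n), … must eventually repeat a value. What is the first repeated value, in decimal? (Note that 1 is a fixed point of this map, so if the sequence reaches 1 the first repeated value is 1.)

65

495 = (6,1,0)_9 → 37
37 = (4,1)_9 → 17
17 = (1,8)_9 → 65
65 = (7,2)_9 → 53
53 = (5,8)_9 → 89
89 = (1,0,8)_9 → 65  — 65 already appeared earlier.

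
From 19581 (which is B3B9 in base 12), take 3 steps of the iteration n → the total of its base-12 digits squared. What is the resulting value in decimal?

19581 = (11,3,11,9)_12 → 11² + 3² + 11² + 9² = 121 + 9 + 121 + 81 = 332
332 = (2,3,8)_12 → 2² + 3² + 8² = 4 + 9 + 64 = 77
77 = (6,5)_12 → 6² + 5² = 36 + 25 = 61

61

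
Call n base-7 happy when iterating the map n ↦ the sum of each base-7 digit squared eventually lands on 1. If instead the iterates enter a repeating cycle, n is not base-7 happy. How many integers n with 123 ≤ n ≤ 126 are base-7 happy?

123: 123 → 29 → 17 → 13 → 37 → 29  — not base-7 happy
124: 124 → 38 → 34 → 52 → 10 → 10  — not base-7 happy
125: 125 → 49 → 1  — base-7 happy
126: 126 → 20 → 40 → 50 → 2 → 4 → 16 → 8 → 2  — not base-7 happy
base-7 happy: 125

1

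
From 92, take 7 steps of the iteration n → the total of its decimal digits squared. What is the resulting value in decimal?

92 → 9² + 2² = 81 + 4 = 85
85 → 8² + 5² = 64 + 25 = 89
89 → 8² + 9² = 64 + 81 = 145
145 → 1² + 4² + 5² = 1 + 16 + 25 = 42
42 → 4² + 2² = 16 + 4 = 20
20 → 2² + 0² = 4 + 0 = 4
4 → 4² = 16

16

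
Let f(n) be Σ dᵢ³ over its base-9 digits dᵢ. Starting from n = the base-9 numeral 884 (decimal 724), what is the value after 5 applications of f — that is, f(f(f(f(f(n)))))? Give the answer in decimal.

856

724 = (8,8,4)_9 → 8³ + 8³ + 4³ = 1088
1088 = (1,4,3,8)_9 → 1³ + 4³ + 3³ + 8³ = 604
604 = (7,4,1)_9 → 7³ + 4³ + 1³ = 408
408 = (5,0,3)_9 → 5³ + 0³ + 3³ = 152
152 = (1,7,8)_9 → 1³ + 7³ + 8³ = 856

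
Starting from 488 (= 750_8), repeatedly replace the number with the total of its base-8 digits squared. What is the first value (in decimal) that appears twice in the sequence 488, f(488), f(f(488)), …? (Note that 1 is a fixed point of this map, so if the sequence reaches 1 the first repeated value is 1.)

16

488 = (7,5,0)_8 → 7² + 5² + 0² = 49 + 25 + 0 = 74
74 = (1,1,2)_8 → 1² + 1² + 2² = 1 + 1 + 4 = 6
6 = (6)_8 → 6² = 36
36 = (4,4)_8 → 4² + 4² = 16 + 16 = 32
32 = (4,0)_8 → 4² + 0² = 16 + 0 = 16
16 = (2,0)_8 → 2² + 0² = 4 + 0 = 4
4 = (4)_8 → 4² = 16  — 16 already appeared earlier.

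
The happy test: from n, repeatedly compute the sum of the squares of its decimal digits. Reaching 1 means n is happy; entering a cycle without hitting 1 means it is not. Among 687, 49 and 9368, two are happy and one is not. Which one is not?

687

687: 687 → 149 → 98 → 145 → 42 → 20 → 4 → 16 → 37 → 58 → 89 → 145  — repeats 145 (not happy)
49: 49 → 97 → 130 → 10 → 1  — reaches 1 (happy)
9368: 9368 → 190 → 82 → 68 → 100 → 1  — reaches 1 (happy)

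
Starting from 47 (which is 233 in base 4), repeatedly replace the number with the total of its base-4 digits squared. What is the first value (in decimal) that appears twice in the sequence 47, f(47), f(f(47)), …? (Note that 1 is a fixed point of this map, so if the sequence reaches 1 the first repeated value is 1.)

1

47 = (2,3,3)_4 → 2² + 3² + 3² = 22
22 = (1,1,2)_4 → 1² + 1² + 2² = 6
6 = (1,2)_4 → 1² + 2² = 5
5 = (1,1)_4 → 1² + 1² = 2
2 = (2)_4 → 2² = 4
4 = (1,0)_4 → 1² + 0² = 1  — reached the fixed point 1.
1 → 1, so 1 is the first repeated value.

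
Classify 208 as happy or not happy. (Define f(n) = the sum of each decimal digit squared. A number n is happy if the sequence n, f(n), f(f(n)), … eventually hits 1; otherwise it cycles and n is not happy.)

208 → 2² + 0² + 8² = 4 + 0 + 64 = 68
68 → 6² + 8² = 36 + 64 = 100
100 → 1² + 0² + 0² = 1 + 0 + 0 = 1  — reached 1.

happy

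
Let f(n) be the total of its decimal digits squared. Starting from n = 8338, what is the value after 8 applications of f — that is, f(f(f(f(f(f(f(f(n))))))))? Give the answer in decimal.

145

8338 → 8² + 3² + 3² + 8² = 146
146 → 1² + 4² + 6² = 53
53 → 5² + 3² = 34
34 → 3² + 4² = 25
25 → 2² + 5² = 29
29 → 2² + 9² = 85
85 → 8² + 5² = 89
89 → 8² + 9² = 145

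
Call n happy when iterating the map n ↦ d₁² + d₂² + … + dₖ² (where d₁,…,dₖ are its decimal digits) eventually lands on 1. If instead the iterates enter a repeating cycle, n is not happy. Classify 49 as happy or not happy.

happy

49 → 4² + 9² = 97
97 → 9² + 7² = 130
130 → 1² + 3² + 0² = 10
10 → 1² + 0² = 1  — reached 1.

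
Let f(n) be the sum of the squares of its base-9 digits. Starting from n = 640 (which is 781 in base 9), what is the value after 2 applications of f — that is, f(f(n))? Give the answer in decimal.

46

640 = (7,8,1)_9 → 7² + 8² + 1² = 114
114 = (1,3,6)_9 → 1² + 3² + 6² = 46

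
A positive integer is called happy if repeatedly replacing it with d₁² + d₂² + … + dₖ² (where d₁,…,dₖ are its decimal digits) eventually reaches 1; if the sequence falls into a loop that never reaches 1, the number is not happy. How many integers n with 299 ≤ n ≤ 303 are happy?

299: 299 → 166 → 73 → 58 → 89 → 145 → 42 → 20 → 4 → 16 → 37 → 58  (repeats 58)
300: 300 → 9 → 81 → 65 → 61 → 37 → 58 → 89 → 145 → 42 → 20 → 4 → 16 → 37  (repeats 37)
301: 301 → 10 → 1  (reaches 1)
302: 302 → 13 → 10 → 1  (reaches 1)
303: 303 → 18 → 65 → 61 → 37 → 58 → 89 → 145 → 42 → 20 → 4 → 16 → 37  (repeats 37)
happy: 301, 302

2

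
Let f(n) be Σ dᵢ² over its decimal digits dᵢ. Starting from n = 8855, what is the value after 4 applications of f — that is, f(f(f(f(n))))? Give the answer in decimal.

65

8855 → 8² + 8² + 5² + 5² = 64 + 64 + 25 + 25 = 178
178 → 1² + 7² + 8² = 1 + 49 + 64 = 114
114 → 1² + 1² + 4² = 1 + 1 + 16 = 18
18 → 1² + 8² = 1 + 64 = 65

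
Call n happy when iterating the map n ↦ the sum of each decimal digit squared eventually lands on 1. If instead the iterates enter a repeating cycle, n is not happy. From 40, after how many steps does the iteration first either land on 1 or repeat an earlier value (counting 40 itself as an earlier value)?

40 → 4² + 0² = 16 + 0 = 16
16 → 1² + 6² = 1 + 36 = 37
37 → 3² + 7² = 9 + 49 = 58
58 → 5² + 8² = 25 + 64 = 89
89 → 8² + 9² = 64 + 81 = 145
145 → 1² + 4² + 5² = 1 + 16 + 25 = 42
42 → 4² + 2² = 16 + 4 = 20
20 → 2² + 0² = 4 + 0 = 4
4 → 4² = 16  — 16 repeats.
That took 9 steps.

9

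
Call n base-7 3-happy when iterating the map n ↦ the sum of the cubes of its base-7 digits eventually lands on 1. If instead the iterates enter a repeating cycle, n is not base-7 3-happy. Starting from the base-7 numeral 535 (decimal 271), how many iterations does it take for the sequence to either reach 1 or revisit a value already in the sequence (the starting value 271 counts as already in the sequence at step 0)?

8

271 = (5,3,5)_7 → 5³ + 3³ + 5³ = 277
277 = (5,4,4)_7 → 5³ + 4³ + 4³ = 253
253 = (5,1,1)_7 → 5³ + 1³ + 1³ = 127
127 = (2,4,1)_7 → 2³ + 4³ + 1³ = 73
73 = (1,3,3)_7 → 1³ + 3³ + 3³ = 55
55 = (1,0,6)_7 → 1³ + 0³ + 6³ = 217
217 = (4,3,0)_7 → 4³ + 3³ + 0³ = 91
91 = (1,6,0)_7 → 1³ + 6³ + 0³ = 217  — 217 repeats.
That took 8 steps.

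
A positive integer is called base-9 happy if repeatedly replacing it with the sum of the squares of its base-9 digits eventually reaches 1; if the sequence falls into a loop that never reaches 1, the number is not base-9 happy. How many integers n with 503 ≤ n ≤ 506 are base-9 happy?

1

503: 503 → 101 → 9 → 1  — base-9 happy
504: 504 → 40 → 32 → 34 → 58 → 52 → 74 → 68 → 74  — not base-9 happy
505: 505 → 41 → 41  — not base-9 happy
506: 506 → 44 → 80 → 128 → 30 → 18 → 4 → 16 → 50 → 50  — not base-9 happy
base-9 happy: 503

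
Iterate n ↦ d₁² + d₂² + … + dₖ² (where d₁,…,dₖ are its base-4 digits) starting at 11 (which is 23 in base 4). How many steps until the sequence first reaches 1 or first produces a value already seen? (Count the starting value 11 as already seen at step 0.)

5

11 = (2,3)_4 → 2² + 3² = 13
13 = (3,1)_4 → 3² + 1² = 10
10 = (2,2)_4 → 2² + 2² = 8
8 = (2,0)_4 → 2² + 0² = 4
4 = (1,0)_4 → 1² + 0² = 1  — reached 1.
That took 5 steps.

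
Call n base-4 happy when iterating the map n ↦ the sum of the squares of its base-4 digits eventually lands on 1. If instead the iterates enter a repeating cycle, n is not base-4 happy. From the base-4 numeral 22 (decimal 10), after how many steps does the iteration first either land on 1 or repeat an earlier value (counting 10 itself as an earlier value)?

10 = (2,2)_4 → 2² + 2² = 8
8 = (2,0)_4 → 2² + 0² = 4
4 = (1,0)_4 → 1² + 0² = 1  — reached 1.
That took 3 steps.

3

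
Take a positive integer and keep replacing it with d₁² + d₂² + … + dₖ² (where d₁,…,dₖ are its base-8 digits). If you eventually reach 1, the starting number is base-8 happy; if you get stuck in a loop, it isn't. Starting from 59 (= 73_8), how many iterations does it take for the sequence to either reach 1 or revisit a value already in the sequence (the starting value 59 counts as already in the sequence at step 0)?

10

59 = (7,3)_8 → 58
58 = (7,2)_8 → 53
53 = (6,5)_8 → 61
61 = (7,5)_8 → 74
74 = (1,1,2)_8 → 6
6 = (6)_8 → 36
36 = (4,4)_8 → 32
32 = (4,0)_8 → 16
16 = (2,0)_8 → 4
4 = (4)_8 → 16  — 16 repeats.
That took 10 steps.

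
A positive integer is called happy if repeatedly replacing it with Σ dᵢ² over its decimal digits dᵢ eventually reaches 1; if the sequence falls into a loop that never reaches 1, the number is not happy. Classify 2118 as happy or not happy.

happy

2118 → 2² + 1² + 1² + 8² = 70
70 → 7² + 0² = 49
49 → 4² + 9² = 97
97 → 9² + 7² = 130
130 → 1² + 3² + 0² = 10
10 → 1² + 0² = 1  — reached 1.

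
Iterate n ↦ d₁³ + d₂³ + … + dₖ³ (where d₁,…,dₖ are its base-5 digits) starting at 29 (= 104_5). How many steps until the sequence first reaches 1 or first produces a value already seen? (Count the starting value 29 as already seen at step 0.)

29 = (1,0,4)_5 → 1³ + 0³ + 4³ = 65
65 = (2,3,0)_5 → 2³ + 3³ + 0³ = 35
35 = (1,2,0)_5 → 1³ + 2³ + 0³ = 9
9 = (1,4)_5 → 1³ + 4³ = 65  — 65 repeats.
That took 4 steps.

4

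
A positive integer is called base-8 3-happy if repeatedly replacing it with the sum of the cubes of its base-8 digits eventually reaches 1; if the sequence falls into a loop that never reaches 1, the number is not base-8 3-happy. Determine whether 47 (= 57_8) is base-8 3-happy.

47 = (5,7)_8 → 5³ + 7³ = 468
468 = (7,2,4)_8 → 7³ + 2³ + 4³ = 415
415 = (6,3,7)_8 → 6³ + 3³ + 7³ = 586
586 = (1,1,1,2)_8 → 1³ + 1³ + 1³ + 2³ = 11
11 = (1,3)_8 → 1³ + 3³ = 28
28 = (3,4)_8 → 3³ + 4³ = 91
91 = (1,3,3)_8 → 1³ + 3³ + 3³ = 55
55 = (6,7)_8 → 6³ + 7³ = 559
559 = (1,0,5,7)_8 → 1³ + 0³ + 5³ + 7³ = 469
469 = (7,2,5)_8 → 7³ + 2³ + 5³ = 476
476 = (7,3,4)_8 → 7³ + 3³ + 4³ = 434
434 = (6,6,2)_8 → 6³ + 6³ + 2³ = 440
440 = (6,7,0)_8 → 6³ + 7³ + 0³ = 559  — 559 already seen; the sequence cycles without reaching 1.

not base-8 3-happy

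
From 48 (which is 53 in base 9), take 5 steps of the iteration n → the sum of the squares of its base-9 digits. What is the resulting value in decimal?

68

48 = (5,3)_9 → 34
34 = (3,7)_9 → 58
58 = (6,4)_9 → 52
52 = (5,7)_9 → 74
74 = (8,2)_9 → 68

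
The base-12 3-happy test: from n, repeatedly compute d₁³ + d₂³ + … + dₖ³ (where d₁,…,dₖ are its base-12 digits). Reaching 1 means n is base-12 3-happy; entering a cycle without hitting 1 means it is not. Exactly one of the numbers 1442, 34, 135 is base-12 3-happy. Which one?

1442: 1442 → 1008 → 343 → 415 → 1351 → 1136 → 1855 → 1344 → 793 → 342 → 288 → 8 → 512 → 755 → 1464 → 1008  — repeats 1008 (not base-12 3-happy)
34: 34 → 1008 → 343 → 415 → 1351 → 1136 → 1855 → 1344 → 793 → 342 → 288 → 8 → 512 → 755 → 1464 → 1008  — repeats 1008 (not base-12 3-happy)
135: 135 → 1358 → 862 → 2456 → 638 → 197 → 190 → 1028 → 856 → 1520 → 1728 → 1  — reaches 1 (base-12 3-happy)

135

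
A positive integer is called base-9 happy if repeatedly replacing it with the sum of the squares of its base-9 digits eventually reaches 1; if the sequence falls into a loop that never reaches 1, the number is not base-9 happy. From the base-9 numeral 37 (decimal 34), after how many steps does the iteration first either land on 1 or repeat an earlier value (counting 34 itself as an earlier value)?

5

34 = (3,7)_9 → 3² + 7² = 9 + 49 = 58
58 = (6,4)_9 → 6² + 4² = 36 + 16 = 52
52 = (5,7)_9 → 5² + 7² = 25 + 49 = 74
74 = (8,2)_9 → 8² + 2² = 64 + 4 = 68
68 = (7,5)_9 → 7² + 5² = 49 + 25 = 74  — 74 repeats.
That took 5 steps.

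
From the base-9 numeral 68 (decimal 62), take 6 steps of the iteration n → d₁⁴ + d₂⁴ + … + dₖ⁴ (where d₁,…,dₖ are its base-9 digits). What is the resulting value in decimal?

114

62 = (6,8)_9 → 6⁴ + 8⁴ = 1296 + 4096 = 5392
5392 = (7,3,5,1)_9 → 7⁴ + 3⁴ + 5⁴ + 1⁴ = 2401 + 81 + 625 + 1 = 3108
3108 = (4,2,3,3)_9 → 4⁴ + 2⁴ + 3⁴ + 3⁴ = 256 + 16 + 81 + 81 = 434
434 = (5,3,2)_9 → 5⁴ + 3⁴ + 2⁴ = 625 + 81 + 16 = 722
722 = (8,8,2)_9 → 8⁴ + 8⁴ + 2⁴ = 4096 + 4096 + 16 = 8208
8208 = (1,2,2,3,0)_9 → 1⁴ + 2⁴ + 2⁴ + 3⁴ + 0⁴ = 1 + 16 + 16 + 81 + 0 = 114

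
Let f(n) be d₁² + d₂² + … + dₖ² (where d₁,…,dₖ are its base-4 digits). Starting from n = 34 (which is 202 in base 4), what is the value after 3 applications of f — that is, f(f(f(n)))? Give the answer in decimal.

1

34 = (2,0,2)_4 → 2² + 0² + 2² = 4 + 0 + 4 = 8
8 = (2,0)_4 → 2² + 0² = 4 + 0 = 4
4 = (1,0)_4 → 1² + 0² = 1 + 0 = 1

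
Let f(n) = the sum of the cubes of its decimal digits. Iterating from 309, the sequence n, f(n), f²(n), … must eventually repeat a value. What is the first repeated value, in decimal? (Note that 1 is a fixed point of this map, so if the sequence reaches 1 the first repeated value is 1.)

309 → 3³ + 0³ + 9³ = 756
756 → 7³ + 5³ + 6³ = 684
684 → 6³ + 8³ + 4³ = 792
792 → 7³ + 9³ + 2³ = 1080
1080 → 1³ + 0³ + 8³ + 0³ = 513
513 → 5³ + 1³ + 3³ = 153
153 → 1³ + 5³ + 3³ = 153  — 153 already appeared earlier.

153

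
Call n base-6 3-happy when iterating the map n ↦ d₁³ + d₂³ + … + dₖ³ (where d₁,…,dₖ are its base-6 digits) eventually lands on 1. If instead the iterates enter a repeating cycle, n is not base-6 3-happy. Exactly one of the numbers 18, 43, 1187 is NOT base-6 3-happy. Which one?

18: 18 → 27 → 91 → 36 → 1  — reaches 1 (base-6 3-happy)
43: 43 → 3 → 27 → 91 → 36 → 1  — reaches 1 (base-6 3-happy)
1187: 1187 → 383 → 217 → 2 → 8 → 9 → 28 → 128 → 62 → 73 → 9  — repeats 9 (not base-6 3-happy)

1187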